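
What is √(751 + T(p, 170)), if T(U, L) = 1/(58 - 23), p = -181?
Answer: √920010/35 ≈ 27.405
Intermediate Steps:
T(U, L) = 1/35
√(751 + T(p, 170)) = √(751 + 1/35) = √(26286/35) = √920010/35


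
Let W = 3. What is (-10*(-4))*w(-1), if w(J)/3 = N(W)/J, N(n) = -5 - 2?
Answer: 840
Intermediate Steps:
N(n) = -7
w(J) = -21/J (w(J) = 3*(-7/J) = -21/J)
(-10*(-4))*w(-1) = (-10*(-4))*(-21/(-1)) = 40*(-21*(-1)) = 40*21 = 840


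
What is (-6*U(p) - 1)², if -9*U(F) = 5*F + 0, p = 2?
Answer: 289/9 ≈ 32.111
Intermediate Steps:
U(F) = -5*F/9 (U(F) = -(5*F + 0)/9 = -5*F/9)
(-6*U(p) - 1)² = (-(-10)*2/3 - 1)² = (-6*(-10/9) - 1)² = (20/3 - 1)² = (17/3)² = 289/9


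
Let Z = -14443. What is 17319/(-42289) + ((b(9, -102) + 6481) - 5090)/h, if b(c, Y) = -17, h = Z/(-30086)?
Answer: 134453806083/46983079 ≈ 2861.8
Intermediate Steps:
h = 14443/30086 (h = -14443/(-30086) = -14443*(-1/30086) = 14443/30086 ≈ 0.48006)
17319/(-42289) + ((b(9, -102) + 6481) - 5090)/h = 17319/(-42289) + ((-17 + 6481) - 5090)/(14443/30086) = 17319*(-1/42289) + (6464 - 5090)*(30086/14443) = -17319/42289 + 1374*(30086/14443) = -17319/42289 + 41338164/14443 = 134453806083/46983079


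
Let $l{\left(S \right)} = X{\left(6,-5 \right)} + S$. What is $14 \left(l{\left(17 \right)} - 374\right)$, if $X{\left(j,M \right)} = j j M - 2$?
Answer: $-7546$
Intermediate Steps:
$X{\left(j,M \right)} = -2 + M j^{2}$ ($X{\left(j,M \right)} = j^{2} M - 2 = M j^{2} - 2 = -2 + M j^{2}$)
$l{\left(S \right)} = -182 + S$ ($l{\left(S \right)} = \left(-2 - 5 \cdot 6^{2}\right) + S = \left(-2 - 180\right) + S = -182 + S$)
$14 \left(l{\left(17 \right)} - 374\right) = 14 \left(\left(-182 + 17\right) - 374\right) = 14 \left(-165 - 374\right) = 14 \left(-539\right) = -7546$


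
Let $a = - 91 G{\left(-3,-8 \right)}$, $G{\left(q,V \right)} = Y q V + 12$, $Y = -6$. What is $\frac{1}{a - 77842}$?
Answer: $- \frac{1}{65830} \approx -1.5191 \cdot 10^{-5}$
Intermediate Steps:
$G{\left(q,V \right)} = 12 - 6 V q$ ($G{\left(q,V \right)} = - 6 q V + 12 = - 6 V q + 12 = 12 - 6 V q$)
$a = 12012$ ($a = - 91 \left(12 - \left(-48\right) \left(-3\right)\right) = - 91 \left(12 - 144\right) = \left(-91\right) \left(-132\right) = 12012$)
$\frac{1}{a - 77842} = \frac{1}{12012 - 77842} = \frac{1}{-65830} = - \frac{1}{65830}$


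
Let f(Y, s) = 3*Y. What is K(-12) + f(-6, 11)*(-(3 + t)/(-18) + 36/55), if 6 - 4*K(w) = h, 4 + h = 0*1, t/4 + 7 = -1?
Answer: 2169/110 ≈ 19.718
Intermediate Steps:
t = -32 (t = -28 + 4*(-1) = -28 - 4 = -32)
h = -4 (h = -4 + 0*1 = -4 + 0 = -4)
K(w) = 5/2 (K(w) = 3/2 - 1/4*(-4) = 3/2 + 1 = 5/2)
K(-12) + f(-6, 11)*(-(3 + t)/(-18) + 36/55) = 5/2 + (3*(-6))*(-(3 - 32)/(-18) + 36/55) = 5/2 - 18*(-1*(-29)*(-1/18) + 36*(1/55)) = 5/2 - 18*(29*(-1/18) + 36/55) = 5/2 - 18*(-29/18 + 36/55) = 5/2 - 18*(-947/990) = 5/2 + 947/55 = 2169/110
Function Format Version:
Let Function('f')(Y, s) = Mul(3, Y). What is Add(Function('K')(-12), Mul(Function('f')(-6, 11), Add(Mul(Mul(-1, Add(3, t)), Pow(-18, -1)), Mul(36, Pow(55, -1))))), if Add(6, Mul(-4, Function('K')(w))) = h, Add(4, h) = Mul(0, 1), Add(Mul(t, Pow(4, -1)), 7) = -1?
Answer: Rational(2169, 110) ≈ 19.718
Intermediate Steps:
t = -32 (t = Add(-28, Mul(4, -1)) = Add(-28, -4) = -32)
h = -4 (h = Add(-4, Mul(0, 1)) = Add(-4, 0) = -4)
Function('K')(w) = Rational(5, 2) (Function('K')(w) = Add(Rational(3, 2), Mul(Rational(-1, 4), -4)) = Add(Rational(3, 2), 1) = Rational(5, 2))
Add(Function('K')(-12), Mul(Function('f')(-6, 11), Add(Mul(Mul(-1, Add(3, t)), Pow(-18, -1)), Mul(36, Pow(55, -1))))) = Add(Rational(5, 2), Mul(Mul(3, -6), Add(Mul(Mul(-1, Add(3, -32)), Pow(-18, -1)), Mul(36, Pow(55, -1))))) = Add(Rational(5, 2), Mul(-18, Add(Mul(Mul(-1, -29), Rational(-1, 18)), Mul(36, Rational(1, 55))))) = Add(Rational(5, 2), Mul(-18, Add(Mul(29, Rational(-1, 18)), Rational(36, 55)))) = Add(Rational(5, 2), Mul(-18, Add(Rational(-29, 18), Rational(36, 55)))) = Add(Rational(5, 2), Mul(-18, Rational(-947, 990))) = Add(Rational(5, 2), Rational(947, 55)) = Rational(2169, 110)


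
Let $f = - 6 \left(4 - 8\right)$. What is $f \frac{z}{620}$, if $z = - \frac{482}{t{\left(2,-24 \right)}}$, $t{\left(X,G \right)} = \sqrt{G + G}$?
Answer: $\frac{241 i \sqrt{3}}{155} \approx 2.6931 i$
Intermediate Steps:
$f = 24$ ($f = - 6 \left(4 - 8\right) = \left(-6\right) \left(-4\right) = 24$)
$t{\left(X,G \right)} = \sqrt{2} \sqrt{G}$ ($t{\left(X,G \right)} = \sqrt{2 G} = \sqrt{2} \sqrt{G}$)
$z = \frac{241 i \sqrt{3}}{6}$ ($z = - \frac{482}{\sqrt{2} \sqrt{-24}} = - \frac{482}{\sqrt{2} \cdot 2 i \sqrt{6}} = - \frac{482}{4 i \sqrt{3}} = - 482 \left(- \frac{i \sqrt{3}}{12}\right) = \frac{241 i \sqrt{3}}{6} \approx 69.571 i$)
$f \frac{z}{620} = 24 \frac{\frac{241}{6} i \sqrt{3}}{620} = 24 \frac{241 i \sqrt{3}}{6} \cdot \frac{1}{620} = 24 \frac{241 i \sqrt{3}}{3720} = \frac{241 i \sqrt{3}}{155}$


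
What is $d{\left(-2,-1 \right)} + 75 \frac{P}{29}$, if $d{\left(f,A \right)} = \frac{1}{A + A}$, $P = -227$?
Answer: $- \frac{34079}{58} \approx -587.57$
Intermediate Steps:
$d{\left(f,A \right)} = \frac{1}{2 A}$
$d{\left(-2,-1 \right)} + 75 \frac{P}{29} = \frac{1}{2 \left(-1\right)} + 75 \left(- \frac{227}{29}\right) = \frac{1}{2} \left(-1\right) + 75 \left(\left(-227\right) \frac{1}{29}\right) = - \frac{1}{2} + 75 \left(- \frac{227}{29}\right) = - \frac{1}{2} - \frac{17025}{29} = - \frac{34079}{58}$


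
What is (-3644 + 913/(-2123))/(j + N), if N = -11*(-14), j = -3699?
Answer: 140675/136837 ≈ 1.0280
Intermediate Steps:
N = 154
(-3644 + 913/(-2123))/(j + N) = (-3644 + 913/(-2123))/(-3699 + 154) = (-3644 + 913*(-1/2123))/(-3545) = (-3644 - 83/193)*(-1/3545) = -703375/193*(-1/3545) = 140675/136837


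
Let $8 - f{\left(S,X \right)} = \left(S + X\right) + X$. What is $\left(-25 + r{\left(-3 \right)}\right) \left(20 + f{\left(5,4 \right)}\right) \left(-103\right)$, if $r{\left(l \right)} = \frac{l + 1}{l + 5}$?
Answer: $40170$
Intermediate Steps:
$r{\left(l \right)} = \frac{1 + l}{5 + l}$
$f{\left(S,X \right)} = 8 - S - 2 X$ ($f{\left(S,X \right)} = 8 - \left(\left(S + X\right) + X\right) = 8 - \left(S + 2 X\right) = 8 - S - 2 X$)
$\left(-25 + r{\left(-3 \right)}\right) \left(20 + f{\left(5,4 \right)}\right) \left(-103\right) = \left(-25 + \frac{1 - 3}{5 - 3}\right) \left(20 - 5\right) \left(-103\right) = \left(-25 + \frac{1}{2} \left(-2\right)\right) \left(20 - 5\right) \left(-103\right) = \left(-25 - 1\right) 15 \left(-103\right) = \left(-26\right) 15 \left(-103\right) = \left(-390\right) \left(-103\right) = 40170$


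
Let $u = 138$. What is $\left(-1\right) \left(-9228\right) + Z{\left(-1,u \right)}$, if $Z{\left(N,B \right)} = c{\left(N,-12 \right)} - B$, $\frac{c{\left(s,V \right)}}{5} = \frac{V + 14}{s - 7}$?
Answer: $\frac{36355}{4} \approx 9088.8$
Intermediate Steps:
$c{\left(s,V \right)} = \frac{5 \left(14 + V\right)}{-7 + s}$ ($c{\left(s,V \right)} = 5 \frac{V + 14}{s - 7} = 5 \frac{14 + V}{-7 + s} = \frac{5 \left(14 + V\right)}{-7 + s}$)
$Z{\left(N,B \right)} = - B + \frac{10}{-7 + N}$ ($Z{\left(N,B \right)} = \frac{5 \left(14 - 12\right)}{-7 + N} - B = 5 \frac{1}{-7 + N} 2 - B = \frac{10}{-7 + N} - B = - B + \frac{10}{-7 + N}$)
$\left(-1\right) \left(-9228\right) + Z{\left(-1,u \right)} = \left(-1\right) \left(-9228\right) + \frac{10 - 138 \left(-7 - 1\right)}{-7 - 1} = 9228 + \frac{10 - 138 \left(-8\right)}{-8} = 9228 - \frac{10 + 1104}{8} = 9228 - \frac{557}{4} = \frac{36355}{4}$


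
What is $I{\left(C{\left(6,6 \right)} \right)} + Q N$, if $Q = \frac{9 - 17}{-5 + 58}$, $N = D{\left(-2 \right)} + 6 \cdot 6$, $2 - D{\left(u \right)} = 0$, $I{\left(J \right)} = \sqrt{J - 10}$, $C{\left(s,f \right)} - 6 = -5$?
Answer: $- \frac{304}{53} + 3 i \approx -5.7358 + 3.0 i$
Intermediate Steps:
$C{\left(s,f \right)} = 1$ ($C{\left(s,f \right)} = 6 - 5 = 1$)
$I{\left(J \right)} = \sqrt{-10 + J}$
$D{\left(u \right)} = 2$ ($D{\left(u \right)} = 2 - 0 = 2 + 0 = 2$)
$N = 38$ ($N = 2 + 6 \cdot 6 = 2 + 36 = 38$)
$Q = - \frac{8}{53} \approx -0.15094$
$I{\left(C{\left(6,6 \right)} \right)} + Q N = \sqrt{-10 + 1} - \frac{304}{53} = \sqrt{-9} - \frac{304}{53} = 3 i - \frac{304}{53} = - \frac{304}{53} + 3 i$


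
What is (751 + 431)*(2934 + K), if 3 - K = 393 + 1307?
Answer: 1462134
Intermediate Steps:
K = -1697 (K = 3 - (393 + 1307) = 3 - 1*1700 = 3 - 1700 = -1697)
(751 + 431)*(2934 + K) = (751 + 431)*(2934 - 1697) = 1182*1237 = 1462134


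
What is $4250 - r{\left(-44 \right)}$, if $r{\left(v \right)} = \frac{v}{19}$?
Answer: $\frac{80794}{19} \approx 4252.3$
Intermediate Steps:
$r{\left(v \right)} = \frac{v}{19}$ ($r{\left(v \right)} = v \frac{1}{19} = \frac{v}{19}$)
$4250 - r{\left(-44 \right)} = 4250 - \frac{1}{19} \left(-44\right) = 4250 - - \frac{44}{19} = 4250 + \frac{44}{19} = \frac{80794}{19}$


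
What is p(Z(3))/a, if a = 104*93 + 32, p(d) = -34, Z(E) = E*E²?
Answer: -17/4852 ≈ -0.0035037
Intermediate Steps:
Z(E) = E³
a = 9704 (a = 9672 + 32 = 9704)
p(Z(3))/a = -34/9704 = -34*1/9704 = -17/4852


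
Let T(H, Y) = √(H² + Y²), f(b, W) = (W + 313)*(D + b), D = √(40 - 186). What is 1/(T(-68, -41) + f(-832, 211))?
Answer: 1/(-435968 + √6305 + 524*I*√146) ≈ -2.2937e-6 - 3.332e-8*I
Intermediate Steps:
D = I*√146 (D = √(-146) = I*√146 ≈ 12.083*I)
f(b, W) = (313 + W)*(b + I*√146) (f(b, W) = (W + 313)*(I*√146 + b) = (313 + W)*(b + I*√146))
1/(T(-68, -41) + f(-832, 211)) = 1/(√((-68)² + (-41)²) + (313*(-832) + 211*(-832) + 313*I*√146 + I*211*√146)) = 1/(√(4624 + 1681) + (-260416 - 175552 + 313*I*√146 + 211*I*√146)) = 1/(√6305 + (-435968 + 524*I*√146)) = 1/(-435968 + √6305 + 524*I*√146)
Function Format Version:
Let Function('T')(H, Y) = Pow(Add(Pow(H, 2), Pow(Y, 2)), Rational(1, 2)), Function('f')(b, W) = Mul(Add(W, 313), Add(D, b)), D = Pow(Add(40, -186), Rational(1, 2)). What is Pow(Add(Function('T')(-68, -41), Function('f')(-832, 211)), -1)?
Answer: Pow(Add(-435968, Pow(6305, Rational(1, 2)), Mul(524, I, Pow(146, Rational(1, 2)))), -1) ≈ Add(-2.2937e-6, Mul(-3.332e-8, I))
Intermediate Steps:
D = Mul(I, Pow(146, Rational(1, 2))) (D = Pow(-146, Rational(1, 2)) = Mul(I, Pow(146, Rational(1, 2))) ≈ Mul(12.083, I))
Function('f')(b, W) = Mul(Add(313, W), Add(b, Mul(I, Pow(146, Rational(1, 2))))) (Function('f')(b, W) = Mul(Add(W, 313), Add(Mul(I, Pow(146, Rational(1, 2))), b)) = Mul(Add(313, W), Add(b, Mul(I, Pow(146, Rational(1, 2))))))
Pow(Add(Function('T')(-68, -41), Function('f')(-832, 211)), -1) = Pow(Add(Pow(Add(Pow(-68, 2), Pow(-41, 2)), Rational(1, 2)), Add(Mul(313, -832), Mul(211, -832), Mul(313, I, Pow(146, Rational(1, 2))), Mul(I, 211, Pow(146, Rational(1, 2))))), -1) = Pow(Add(Pow(Add(4624, 1681), Rational(1, 2)), Add(-260416, -175552, Mul(313, I, Pow(146, Rational(1, 2))), Mul(211, I, Pow(146, Rational(1, 2))))), -1) = Pow(Add(Pow(6305, Rational(1, 2)), Add(-435968, Mul(524, I, Pow(146, Rational(1, 2))))), -1) = Pow(Add(-435968, Pow(6305, Rational(1, 2)), Mul(524, I, Pow(146, Rational(1, 2)))), -1)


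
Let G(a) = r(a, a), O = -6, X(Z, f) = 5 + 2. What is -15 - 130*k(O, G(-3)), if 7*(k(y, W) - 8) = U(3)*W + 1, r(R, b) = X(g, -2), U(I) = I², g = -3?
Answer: -15705/7 ≈ -2243.6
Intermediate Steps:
X(Z, f) = 7
r(R, b) = 7
G(a) = 7
k(y, W) = 57/7 + 9*W/7 (k(y, W) = 8 + (3²*W + 1)/7 = 8 + (9*W + 1)/7 = 8 + (1 + 9*W)/7 = 8 + (⅐ + 9*W/7) = 57/7 + 9*W/7)
-15 - 130*k(O, G(-3)) = -15 - 130*(57/7 + (9/7)*7) = -15 - 130*(57/7 + 9) = -15 - 130*120/7 = -15 - 15600/7 = -15705/7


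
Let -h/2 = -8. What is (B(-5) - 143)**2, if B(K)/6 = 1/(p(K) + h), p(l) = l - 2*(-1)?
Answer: 3433609/169 ≈ 20317.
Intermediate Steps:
h = 16 (h = -2*(-8) = 16)
p(l) = 2 + l (p(l) = l + 2 = 2 + l)
B(K) = 6/(18 + K) (B(K) = 6/((2 + K) + 16) = 6/(18 + K))
(B(-5) - 143)**2 = (6/(18 - 5) - 143)**2 = (6/13 - 143)**2 = (-1853/13)**2 = 3433609/169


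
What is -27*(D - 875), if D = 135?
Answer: 19980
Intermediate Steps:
-27*(D - 875) = -27*(135 - 875) = -27*(-740) = 19980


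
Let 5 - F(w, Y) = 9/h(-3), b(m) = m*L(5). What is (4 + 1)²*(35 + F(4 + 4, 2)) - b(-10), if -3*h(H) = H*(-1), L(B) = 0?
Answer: 1225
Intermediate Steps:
h(H) = H/3 (h(H) = -H*(-1)/3 = -(-1)*H/3 = H/3)
b(m) = 0 (b(m) = m*0 = 0)
F(w, Y) = 14 (F(w, Y) = 5 - 9/((⅓)*(-3)) = 5 - 9/(-1) = 5 - 9*(-1) = 5 - 1*(-9) = 5 + 9 = 14)
(4 + 1)²*(35 + F(4 + 4, 2)) - b(-10) = (4 + 1)²*(35 + 14) - 1*0 = 5²*49 + 0 = 25*49 + 0 = 1225 + 0 = 1225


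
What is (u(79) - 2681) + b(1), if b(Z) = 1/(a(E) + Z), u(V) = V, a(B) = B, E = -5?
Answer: -10409/4 ≈ -2602.3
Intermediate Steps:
b(Z) = 1/(-5 + Z)
(u(79) - 2681) + b(1) = (79 - 2681) + 1/(-5 + 1) = -2602 + 1/(-4) = -2602 - 1/4 = -10409/4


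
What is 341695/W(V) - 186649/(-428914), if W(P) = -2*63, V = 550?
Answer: -36633562864/13510791 ≈ -2711.4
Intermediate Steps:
W(P) = -126
341695/W(V) - 186649/(-428914) = 341695/(-126) - 186649/(-428914) = 341695*(-1/126) - 186649*(-1/428914) = -341695/126 + 186649/428914 = -36633562864/13510791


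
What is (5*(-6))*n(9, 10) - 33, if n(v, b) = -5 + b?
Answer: -183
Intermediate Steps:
(5*(-6))*n(9, 10) - 33 = (5*(-6))*(-5 + 10) - 33 = -30*5 - 33 = -150 - 33 = -183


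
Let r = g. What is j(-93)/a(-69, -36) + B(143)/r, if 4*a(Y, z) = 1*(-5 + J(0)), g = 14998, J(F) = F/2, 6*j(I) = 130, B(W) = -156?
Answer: -390182/22497 ≈ -17.344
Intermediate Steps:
j(I) = 65/3 (j(I) = (1/6)*130 = 65/3)
J(F) = F/2 (J(F) = F*(1/2) = F/2)
a(Y, z) = -5/4 (a(Y, z) = (1*(-5 + (1/2)*0))/4 = (1*(-5 + 0))/4 = (1*(-5))/4 = (1/4)*(-5) = -5/4)
r = 14998
j(-93)/a(-69, -36) + B(143)/r = 65/(3*(-5/4)) - 156/14998 = (65/3)*(-4/5) - 156*1/14998 = -52/3 - 78/7499 = -390182/22497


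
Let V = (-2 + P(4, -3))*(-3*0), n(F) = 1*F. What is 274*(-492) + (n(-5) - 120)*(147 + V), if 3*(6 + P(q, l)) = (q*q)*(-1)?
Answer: -153183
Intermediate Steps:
P(q, l) = -6 - q²/3 (P(q, l) = -6 + ((q*q)*(-1))/3 = -6 + (q²*(-1))/3 = -6 + (-q²)/3 = -6 - q²/3)
n(F) = F
V = 0 (V = (-2 + (-6 - ⅓*4²))*(-3*0) = (-2 + (-6 - ⅓*16))*0 = (-2 + (-6 - 16/3))*0 = (-2 - 34/3)*0 = -40/3*0 = 0)
274*(-492) + (n(-5) - 120)*(147 + V) = 274*(-492) + (-5 - 120)*(147 + 0) = -134808 - 125*147 = -134808 - 18375 = -153183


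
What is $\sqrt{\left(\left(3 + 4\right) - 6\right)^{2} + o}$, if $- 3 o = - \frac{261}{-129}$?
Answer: $\frac{\sqrt{602}}{43} \approx 0.5706$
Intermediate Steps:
$o = - \frac{29}{43}$ ($o = - \frac{\left(-261\right) \frac{1}{-129}}{3} = - \frac{\left(-261\right) \left(- \frac{1}{129}\right)}{3} = \left(- \frac{1}{3}\right) \frac{87}{43} = - \frac{29}{43} \approx -0.67442$)
$\sqrt{\left(\left(3 + 4\right) - 6\right)^{2} + o} = \sqrt{\left(\left(3 + 4\right) - 6\right)^{2} - \frac{29}{43}} = \sqrt{\left(7 - 6\right)^{2} - \frac{29}{43}} = \sqrt{1^{2} - \frac{29}{43}} = \sqrt{1 - \frac{29}{43}} = \sqrt{\frac{14}{43}} = \frac{\sqrt{602}}{43}$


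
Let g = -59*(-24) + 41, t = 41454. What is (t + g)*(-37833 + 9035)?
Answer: -1235750978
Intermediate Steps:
g = 1457 (g = 1416 + 41 = 1457)
(t + g)*(-37833 + 9035) = (41454 + 1457)*(-37833 + 9035) = 42911*(-28798) = -1235750978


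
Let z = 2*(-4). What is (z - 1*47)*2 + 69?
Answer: -41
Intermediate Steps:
z = -8
(z - 1*47)*2 + 69 = (-8 - 1*47)*2 + 69 = (-8 - 47)*2 + 69 = -55*2 + 69 = -110 + 69 = -41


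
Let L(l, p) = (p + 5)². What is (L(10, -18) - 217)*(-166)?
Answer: 7968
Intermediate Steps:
L(l, p) = (5 + p)²
(L(10, -18) - 217)*(-166) = ((5 - 18)² - 217)*(-166) = ((-13)² - 217)*(-166) = (169 - 217)*(-166) = -48*(-166) = 7968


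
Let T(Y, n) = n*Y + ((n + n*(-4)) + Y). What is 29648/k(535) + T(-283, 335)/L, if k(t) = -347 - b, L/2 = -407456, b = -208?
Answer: -24147154049/113272768 ≈ -213.18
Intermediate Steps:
L = -814912 (L = 2*(-407456) = -814912)
k(t) = -139 (k(t) = -347 - 1*(-208) = -347 + 208 = -139)
T(Y, n) = Y - 3*n + Y*n (T(Y, n) = Y*n + ((n - 4*n) + Y) = Y*n + (-3*n + Y) = Y*n + (Y - 3*n) = Y - 3*n + Y*n)
29648/k(535) + T(-283, 335)/L = 29648/(-139) + (-283 - 3*335 - 283*335)/(-814912) = 29648*(-1/139) + (-283 - 1005 - 94805)*(-1/814912) = -29648/139 - 96093*(-1/814912) = -29648/139 + 96093/814912 = -24147154049/113272768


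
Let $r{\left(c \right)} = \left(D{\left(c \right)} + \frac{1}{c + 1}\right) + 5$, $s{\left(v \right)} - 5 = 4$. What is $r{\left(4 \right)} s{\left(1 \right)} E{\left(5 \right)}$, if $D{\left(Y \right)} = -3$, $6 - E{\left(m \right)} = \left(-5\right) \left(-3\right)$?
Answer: $- \frac{891}{5} \approx -178.2$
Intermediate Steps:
$E{\left(m \right)} = -9$ ($E{\left(m \right)} = 6 - \left(-5\right) \left(-3\right) = 6 - 15 = -9$)
$s{\left(v \right)} = 9$ ($s{\left(v \right)} = 5 + 4 = 9$)
$r{\left(c \right)} = 2 + \frac{1}{1 + c}$ ($r{\left(c \right)} = \left(-3 + \frac{1}{c + 1}\right) + 5 = \left(-3 + \frac{1}{1 + c}\right) + 5 = 2 + \frac{1}{1 + c}$)
$r{\left(4 \right)} s{\left(1 \right)} E{\left(5 \right)} = \frac{3 + 2 \cdot 4}{1 + 4} \cdot 9 \left(-9\right) = \frac{3 + 8}{5} \cdot 9 \left(-9\right) = \frac{1}{5} \cdot 11 \cdot 9 \left(-9\right) = \frac{11}{5} \cdot 9 \left(-9\right) = \frac{99}{5} \left(-9\right) = - \frac{891}{5}$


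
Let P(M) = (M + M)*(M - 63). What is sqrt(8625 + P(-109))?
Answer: sqrt(46121) ≈ 214.76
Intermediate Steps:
P(M) = 2*M*(-63 + M) (P(M) = (2*M)*(-63 + M) = 2*M*(-63 + M))
sqrt(8625 + P(-109)) = sqrt(8625 + 2*(-109)*(-63 - 109)) = sqrt(8625 + 2*(-109)*(-172)) = sqrt(8625 + 37496) = sqrt(46121)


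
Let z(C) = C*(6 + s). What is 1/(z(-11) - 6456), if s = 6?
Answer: -1/6588 ≈ -0.00015179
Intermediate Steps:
z(C) = 12*C (z(C) = C*(6 + 6) = C*12 = 12*C)
1/(z(-11) - 6456) = 1/(12*(-11) - 6456) = 1/(-132 - 6456) = 1/(-6588) = -1/6588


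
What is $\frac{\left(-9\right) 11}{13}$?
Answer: $- \frac{99}{13} \approx -7.6154$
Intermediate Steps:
$\frac{\left(-9\right) 11}{13} = \left(-99\right) \frac{1}{13} = - \frac{99}{13}$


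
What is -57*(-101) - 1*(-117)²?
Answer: -7932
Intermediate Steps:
-57*(-101) - 1*(-117)² = 5757 - 1*13689 = 5757 - 13689 = -7932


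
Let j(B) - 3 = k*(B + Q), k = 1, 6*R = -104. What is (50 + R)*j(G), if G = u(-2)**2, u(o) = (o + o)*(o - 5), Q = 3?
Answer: 77420/3 ≈ 25807.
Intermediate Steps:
R = -52/3 (R = (1/6)*(-104) = -52/3 ≈ -17.333)
u(o) = 2*o*(-5 + o) (u(o) = (2*o)*(-5 + o) = 2*o*(-5 + o))
G = 784 (G = (2*(-2)*(-5 - 2))**2 = (2*(-2)*(-7))**2 = 28**2 = 784)
j(B) = 6 + B (j(B) = 3 + 1*(B + 3) = 3 + 1*(3 + B) = 3 + (3 + B) = 6 + B)
(50 + R)*j(G) = (50 - 52/3)*(6 + 784) = (98/3)*790 = 77420/3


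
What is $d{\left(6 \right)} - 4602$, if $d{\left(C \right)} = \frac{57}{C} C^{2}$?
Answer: $-4260$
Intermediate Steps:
$d{\left(C \right)} = 57 C$
$d{\left(6 \right)} - 4602 = 57 \cdot 6 - 4602 = 342 - 4602 = -4260$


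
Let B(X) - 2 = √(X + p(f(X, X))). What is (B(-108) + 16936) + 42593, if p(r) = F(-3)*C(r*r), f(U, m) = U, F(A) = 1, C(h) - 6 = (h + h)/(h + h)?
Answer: 59531 + I*√101 ≈ 59531.0 + 10.05*I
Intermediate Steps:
C(h) = 7 (C(h) = 6 + (h + h)/(h + h) = 6 + (2*h)/((2*h)) = 6 + (2*h)*(1/(2*h)) = 6 + 1 = 7)
p(r) = 7 (p(r) = 1*7 = 7)
B(X) = 2 + √(7 + X) (B(X) = 2 + √(X + 7) = 2 + √(7 + X))
(B(-108) + 16936) + 42593 = ((2 + √(7 - 108)) + 16936) + 42593 = ((2 + √(-101)) + 16936) + 42593 = ((2 + I*√101) + 16936) + 42593 = (16938 + I*√101) + 42593 = 59531 + I*√101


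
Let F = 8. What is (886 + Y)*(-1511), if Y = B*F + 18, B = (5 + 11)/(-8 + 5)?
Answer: -3904424/3 ≈ -1.3015e+6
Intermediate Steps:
B = -16/3 (B = 16/(-3) = 16*(-⅓) = -16/3 ≈ -5.3333)
Y = -74/3 (Y = -16/3*8 + 18 = -128/3 + 18 = -74/3 ≈ -24.667)
(886 + Y)*(-1511) = (886 - 74/3)*(-1511) = (2584/3)*(-1511) = -3904424/3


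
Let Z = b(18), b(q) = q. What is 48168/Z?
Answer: 2676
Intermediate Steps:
Z = 18
48168/Z = 48168/18 = 48168*(1/18) = 2676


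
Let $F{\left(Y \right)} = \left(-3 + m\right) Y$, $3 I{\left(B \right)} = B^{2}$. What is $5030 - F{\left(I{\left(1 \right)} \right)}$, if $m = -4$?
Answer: $\frac{15097}{3} \approx 5032.3$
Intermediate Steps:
$I{\left(B \right)} = \frac{B^{2}}{3}$
$F{\left(Y \right)} = - 7 Y$ ($F{\left(Y \right)} = \left(-3 - 4\right) Y = - 7 Y$)
$5030 - F{\left(I{\left(1 \right)} \right)} = 5030 - - 7 \frac{1^{2}}{3} = 5030 - - 7 \cdot \frac{1}{3} \cdot 1 = 5030 - \left(-7\right) \frac{1}{3} = 5030 - - \frac{7}{3} = 5030 + \frac{7}{3} = \frac{15097}{3}$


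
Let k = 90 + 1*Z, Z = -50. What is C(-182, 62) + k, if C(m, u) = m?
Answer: -142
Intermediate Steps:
k = 40 (k = 90 + 1*(-50) = 90 - 50 = 40)
C(-182, 62) + k = -182 + 40 = -142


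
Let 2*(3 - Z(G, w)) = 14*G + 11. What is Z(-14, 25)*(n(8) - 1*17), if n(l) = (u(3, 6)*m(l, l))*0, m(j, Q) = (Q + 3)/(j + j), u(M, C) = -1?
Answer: -3247/2 ≈ -1623.5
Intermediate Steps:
m(j, Q) = (3 + Q)/(2*j) (m(j, Q) = (3 + Q)/((2*j)) = (3 + Q)*(1/(2*j)) = (3 + Q)/(2*j))
Z(G, w) = -5/2 - 7*G (Z(G, w) = 3 - (14*G + 11)/2 = 3 - (11 + 14*G)/2 = 3 + (-11/2 - 7*G) = -5/2 - 7*G)
n(l) = 0 (n(l) = -(3 + l)/(2*l)*0 = 0)
Z(-14, 25)*(n(8) - 1*17) = (-5/2 - 7*(-14))*(0 - 1*17) = (-5/2 + 98)*(0 - 17) = (191/2)*(-17) = -3247/2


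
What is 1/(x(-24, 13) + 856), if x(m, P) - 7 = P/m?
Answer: 24/20699 ≈ 0.0011595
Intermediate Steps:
x(m, P) = 7 + P/m
1/(x(-24, 13) + 856) = 1/((7 + 13/(-24)) + 856) = 1/((7 + 13*(-1/24)) + 856) = 1/((7 - 13/24) + 856) = 1/(155/24 + 856) = 1/(20699/24) = 24/20699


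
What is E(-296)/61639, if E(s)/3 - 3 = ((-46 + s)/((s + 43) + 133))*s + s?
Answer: -17049/308195 ≈ -0.055319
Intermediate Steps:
E(s) = 9 + 3*s + 3*s*(-46 + s)/(176 + s) (E(s) = 9 + 3*(((-46 + s)/((s + 43) + 133))*s + s) = 9 + 3*(((-46 + s)/((43 + s) + 133))*s + s) = 9 + 3*(((-46 + s)/(176 + s))*s + s) = 9 + 3*(s*(-46 + s)/(176 + s) + s) = 9 + 3*(s + s*(-46 + s)/(176 + s)) = 9 + (3*s + 3*s*(-46 + s)/(176 + s)) = 9 + 3*s + 3*s*(-46 + s)/(176 + s))
E(-296)/61639 = (3*(528 + 2*(-296)² + 133*(-296))/(176 - 296))/61639 = (3*(528 + 2*87616 - 39368)/(-120))*(1/61639) = (3*(-1/120)*(528 + 175232 - 39368))*(1/61639) = (3*(-1/120)*136392)*(1/61639) = -17049/5*1/61639 = -17049/308195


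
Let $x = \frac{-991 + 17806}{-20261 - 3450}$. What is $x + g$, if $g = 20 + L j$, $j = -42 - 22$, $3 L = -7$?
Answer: $\frac{11994743}{71133} \approx 168.62$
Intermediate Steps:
$x = - \frac{16815}{23711}$ ($x = \frac{16815}{-23711} = 16815 \left(- \frac{1}{23711}\right) = - \frac{16815}{23711} \approx -0.70916$)
$L = - \frac{7}{3}$ ($L = \frac{1}{3} \left(-7\right) = - \frac{7}{3} \approx -2.3333$)
$j = -64$
$g = \frac{508}{3}$ ($g = 20 - - \frac{448}{3} = 20 + \frac{448}{3} = \frac{508}{3} \approx 169.33$)
$x + g = - \frac{16815}{23711} + \frac{508}{3} = \frac{11994743}{71133}$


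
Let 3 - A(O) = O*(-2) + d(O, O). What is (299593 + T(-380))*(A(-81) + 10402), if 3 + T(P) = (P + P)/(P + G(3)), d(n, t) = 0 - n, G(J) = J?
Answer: 1147759182780/377 ≈ 3.0445e+9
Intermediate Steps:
d(n, t) = -n
A(O) = 3 + 3*O (A(O) = 3 - (O*(-2) - O) = 3 - (-2*O - O) = 3 - (-3)*O = 3 + 3*O)
T(P) = -3 + 2*P/(3 + P) (T(P) = -3 + (P + P)/(P + 3) = -3 + (2*P)/(3 + P) = -3 + 2*P/(3 + P))
(299593 + T(-380))*(A(-81) + 10402) = (299593 + (-9 - 1*(-380))/(3 - 380))*((3 + 3*(-81)) + 10402) = (299593 + (-9 + 380)/(-377))*((3 - 243) + 10402) = (299593 - 1/377*371)*(-240 + 10402) = (299593 - 371/377)*10162 = (112946190/377)*10162 = 1147759182780/377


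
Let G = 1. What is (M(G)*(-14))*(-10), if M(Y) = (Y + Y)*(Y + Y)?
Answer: 560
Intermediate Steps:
M(Y) = 4*Y**2 (M(Y) = (2*Y)*(2*Y) = 4*Y**2)
(M(G)*(-14))*(-10) = ((4*1**2)*(-14))*(-10) = ((4*1)*(-14))*(-10) = (4*(-14))*(-10) = -56*(-10) = 560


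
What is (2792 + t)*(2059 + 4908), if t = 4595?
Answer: 51465229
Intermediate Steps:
(2792 + t)*(2059 + 4908) = (2792 + 4595)*(2059 + 4908) = 7387*6967 = 51465229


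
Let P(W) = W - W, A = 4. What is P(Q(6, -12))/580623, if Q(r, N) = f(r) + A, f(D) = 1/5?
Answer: 0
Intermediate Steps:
f(D) = 1/5
Q(r, N) = 21/5 (Q(r, N) = 1/5 + 4 = 21/5)
P(W) = 0
P(Q(6, -12))/580623 = 0/580623 = 0*(1/580623) = 0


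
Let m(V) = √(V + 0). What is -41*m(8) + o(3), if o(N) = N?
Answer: 3 - 82*√2 ≈ -112.97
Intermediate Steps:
m(V) = √V
-41*m(8) + o(3) = -82*√2 + 3 = 3 - 82*√2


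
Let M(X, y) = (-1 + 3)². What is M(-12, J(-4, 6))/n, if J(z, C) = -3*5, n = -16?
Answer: -¼ ≈ -0.25000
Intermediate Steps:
J(z, C) = -15
M(X, y) = 4 (M(X, y) = 2² = 4)
M(-12, J(-4, 6))/n = 4/(-16) = 4*(-1/16) = -¼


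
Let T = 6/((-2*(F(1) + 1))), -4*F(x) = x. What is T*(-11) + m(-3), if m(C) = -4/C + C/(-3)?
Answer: 139/3 ≈ 46.333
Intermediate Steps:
F(x) = -x/4
m(C) = -4/C - C/3 (m(C) = -4/C + C*(-⅓) = -4/C - C/3)
T = -4 (T = 6/((-2*(-¼*1 + 1))) = 6/((-2*(-¼ + 1))) = 6/((-2*¾)) = 6/(-3/2) = 6*(-⅔) = -4)
T*(-11) + m(-3) = -4*(-11) + (-4/(-3) - ⅓*(-3)) = 44 + (-4*(-⅓) + 1) = 44 + (4/3 + 1) = 44 + 7/3 = 139/3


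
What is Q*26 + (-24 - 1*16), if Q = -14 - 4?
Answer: -508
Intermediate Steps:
Q = -18
Q*26 + (-24 - 1*16) = -18*26 + (-24 - 1*16) = -468 + (-24 - 16) = -468 - 40 = -508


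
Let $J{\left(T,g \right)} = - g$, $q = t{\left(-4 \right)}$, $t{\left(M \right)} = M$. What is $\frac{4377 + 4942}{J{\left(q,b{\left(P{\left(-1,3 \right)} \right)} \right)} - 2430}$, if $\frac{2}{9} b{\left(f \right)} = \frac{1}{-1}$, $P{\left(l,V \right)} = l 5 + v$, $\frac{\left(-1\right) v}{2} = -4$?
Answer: $- \frac{18638}{4851} \approx -3.8421$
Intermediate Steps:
$v = 8$ ($v = \left(-2\right) \left(-4\right) = 8$)
$P{\left(l,V \right)} = 8 + 5 l$ ($P{\left(l,V \right)} = l 5 + 8 = 5 l + 8 = 8 + 5 l$)
$q = -4$
$b{\left(f \right)} = - \frac{9}{2}$ ($b{\left(f \right)} = \frac{9}{2 \left(-1\right)} = \frac{9}{2} \left(-1\right) = - \frac{9}{2}$)
$\frac{4377 + 4942}{J{\left(q,b{\left(P{\left(-1,3 \right)} \right)} \right)} - 2430} = \frac{4377 + 4942}{\left(-1\right) \left(- \frac{9}{2}\right) - 2430} = \frac{9319}{\frac{9}{2} - 2430} = \frac{9319}{- \frac{4851}{2}} = 9319 \left(- \frac{2}{4851}\right) = - \frac{18638}{4851}$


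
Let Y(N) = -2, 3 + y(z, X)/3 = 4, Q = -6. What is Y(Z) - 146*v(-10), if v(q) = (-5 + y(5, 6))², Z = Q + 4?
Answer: -586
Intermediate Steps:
y(z, X) = 3 (y(z, X) = -9 + 3*4 = -9 + 12 = 3)
Z = -2 (Z = -6 + 4 = -2)
v(q) = 4 (v(q) = (-5 + 3)² = (-2)² = 4)
Y(Z) - 146*v(-10) = -2 - 146*4 = -2 - 584 = -586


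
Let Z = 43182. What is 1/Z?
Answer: 1/43182 ≈ 2.3158e-5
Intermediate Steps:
1/Z = 1/43182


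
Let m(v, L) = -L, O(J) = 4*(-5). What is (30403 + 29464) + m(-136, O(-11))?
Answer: 59887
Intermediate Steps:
O(J) = -20
(30403 + 29464) + m(-136, O(-11)) = (30403 + 29464) - 1*(-20) = 59867 + 20 = 59887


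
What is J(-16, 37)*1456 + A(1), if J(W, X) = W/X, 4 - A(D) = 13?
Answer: -23629/37 ≈ -638.62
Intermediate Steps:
A(D) = -9 (A(D) = 4 - 1*13 = 4 - 13 = -9)
J(-16, 37)*1456 + A(1) = -16/37*1456 - 9 = -23296/37 - 9 = -23629/37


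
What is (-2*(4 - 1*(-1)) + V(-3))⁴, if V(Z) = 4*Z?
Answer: 234256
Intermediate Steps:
(-2*(4 - 1*(-1)) + V(-3))⁴ = (-2*(4 - 1*(-1)) + 4*(-3))⁴ = (-2*(4 + 1) - 12)⁴ = (-2*5 - 12)⁴ = (-10 - 12)⁴ = (-22)⁴ = 234256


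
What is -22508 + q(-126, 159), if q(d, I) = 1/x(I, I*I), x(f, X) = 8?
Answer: -180063/8 ≈ -22508.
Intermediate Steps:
q(d, I) = 1/8
-22508 + q(-126, 159) = -22508 + 1/8 = -180063/8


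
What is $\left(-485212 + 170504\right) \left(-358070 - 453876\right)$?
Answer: $255525901768$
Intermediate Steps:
$\left(-485212 + 170504\right) \left(-358070 - 453876\right) = \left(-314708\right) \left(-811946\right) = 255525901768$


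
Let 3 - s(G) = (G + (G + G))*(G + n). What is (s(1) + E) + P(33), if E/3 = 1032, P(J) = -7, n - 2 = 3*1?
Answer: 3074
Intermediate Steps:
n = 5 (n = 2 + 3*1 = 2 + 3 = 5)
E = 3096 (E = 3*1032 = 3096)
s(G) = 3 - 3*G*(5 + G) (s(G) = 3 - (G + (G + G))*(G + 5) = 3 - (G + 2*G)*(5 + G) = 3 - 3*G*(5 + G))
(s(1) + E) + P(33) = ((3 - 15*1 - 3*1²) + 3096) - 7 = ((3 - 15 - 3*1) + 3096) - 7 = ((3 - 15 - 3) + 3096) - 7 = (-15 + 3096) - 7 = 3081 - 7 = 3074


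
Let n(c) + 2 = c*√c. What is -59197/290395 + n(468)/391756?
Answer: -11595680361/56881991810 + 702*√13/97939 ≈ -0.17801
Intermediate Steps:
n(c) = -2 + c^(3/2) (n(c) = -2 + c*√c = -2 + c^(3/2))
-59197/290395 + n(468)/391756 = -59197/290395 + (-2 + 468^(3/2))/391756 = -59197*1/290395 + (-2 + 2808*√13)*(1/391756) = -59197/290395 + (-1/195878 + 702*√13/97939) = -11595680361/56881991810 + 702*√13/97939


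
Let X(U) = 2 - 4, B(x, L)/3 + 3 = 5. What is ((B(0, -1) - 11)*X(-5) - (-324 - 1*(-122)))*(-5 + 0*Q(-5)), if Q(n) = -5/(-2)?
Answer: -1060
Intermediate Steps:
B(x, L) = 6 (B(x, L) = -9 + 3*5 = -9 + 15 = 6)
X(U) = -2
Q(n) = 5/2 (Q(n) = -5*(-1/2) = 5/2)
((B(0, -1) - 11)*X(-5) - (-324 - 1*(-122)))*(-5 + 0*Q(-5)) = ((6 - 11)*(-2) - (-324 - 1*(-122)))*(-5 + 0*(5/2)) = (-5*(-2) - (-324 + 122))*(-5 + 0) = (10 - 1*(-202))*(-5) = (10 + 202)*(-5) = 212*(-5) = -1060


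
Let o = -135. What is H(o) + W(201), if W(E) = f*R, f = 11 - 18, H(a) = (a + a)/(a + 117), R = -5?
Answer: 50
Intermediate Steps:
H(a) = 2*a/(117 + a) (H(a) = (2*a)/(117 + a) = 2*a/(117 + a))
f = -7
W(E) = 35 (W(E) = -7*(-5) = 35)
H(o) + W(201) = 2*(-135)/(117 - 135) + 35 = 2*(-135)/(-18) + 35 = 2*(-135)*(-1/18) + 35 = 15 + 35 = 50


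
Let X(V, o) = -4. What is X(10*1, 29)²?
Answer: 16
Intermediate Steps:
X(10*1, 29)² = (-4)² = 16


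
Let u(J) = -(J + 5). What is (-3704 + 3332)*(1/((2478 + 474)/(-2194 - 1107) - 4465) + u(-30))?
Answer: -137098600128/14741917 ≈ -9299.9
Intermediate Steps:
u(J) = -5 - J (u(J) = -(5 + J) = -5 - J)
(-3704 + 3332)*(1/((2478 + 474)/(-2194 - 1107) - 4465) + u(-30)) = (-3704 + 3332)*(1/((2478 + 474)/(-2194 - 1107) - 4465) + (-5 - 1*(-30))) = -372*(1/(2952/(-3301) - 4465) + (-5 + 30)) = -372*(1/(2952*(-1/3301) - 4465) + 25) = -372*(1/(-2952/3301 - 4465) + 25) = -372*(1/(-14741917/3301) + 25) = -372*(-3301/14741917 + 25) = -372*368544624/14741917 = -137098600128/14741917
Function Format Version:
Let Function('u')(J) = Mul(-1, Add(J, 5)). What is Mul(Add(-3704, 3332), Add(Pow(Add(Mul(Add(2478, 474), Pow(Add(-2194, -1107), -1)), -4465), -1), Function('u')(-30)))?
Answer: Rational(-137098600128, 14741917) ≈ -9299.9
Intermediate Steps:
Function('u')(J) = Add(-5, Mul(-1, J)) (Function('u')(J) = Mul(-1, Add(5, J)) = Add(-5, Mul(-1, J)))
Mul(Add(-3704, 3332), Add(Pow(Add(Mul(Add(2478, 474), Pow(Add(-2194, -1107), -1)), -4465), -1), Function('u')(-30))) = Mul(Add(-3704, 3332), Add(Pow(Add(Mul(Add(2478, 474), Pow(Add(-2194, -1107), -1)), -4465), -1), Add(-5, Mul(-1, -30)))) = Mul(-372, Add(Pow(Add(Mul(2952, Pow(-3301, -1)), -4465), -1), Add(-5, 30))) = Mul(-372, Add(Pow(Add(Mul(2952, Rational(-1, 3301)), -4465), -1), 25)) = Mul(-372, Add(Pow(Add(Rational(-2952, 3301), -4465), -1), 25)) = Mul(-372, Add(Pow(Rational(-14741917, 3301), -1), 25)) = Mul(-372, Add(Rational(-3301, 14741917), 25)) = Mul(-372, Rational(368544624, 14741917)) = Rational(-137098600128, 14741917)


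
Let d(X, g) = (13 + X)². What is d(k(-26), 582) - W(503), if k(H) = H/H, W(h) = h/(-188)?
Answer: 37351/188 ≈ 198.68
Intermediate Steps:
W(h) = -h/188 (W(h) = h*(-1/188) = -h/188)
k(H) = 1
d(k(-26), 582) - W(503) = (13 + 1)² - (-1)*503/188 = 14² - 1*(-503/188) = 196 + 503/188 = 37351/188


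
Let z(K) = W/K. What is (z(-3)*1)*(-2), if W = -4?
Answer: -8/3 ≈ -2.6667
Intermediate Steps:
z(K) = -4/K
(z(-3)*1)*(-2) = (-4/(-3)*1)*(-2) = (-4*(-1/3)*1)*(-2) = ((4/3)*1)*(-2) = (4/3)*(-2) = -8/3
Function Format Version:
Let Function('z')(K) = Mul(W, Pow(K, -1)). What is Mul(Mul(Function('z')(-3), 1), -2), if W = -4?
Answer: Rational(-8, 3) ≈ -2.6667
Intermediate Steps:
Function('z')(K) = Mul(-4, Pow(K, -1))
Mul(Mul(Function('z')(-3), 1), -2) = Mul(Mul(Mul(-4, Pow(-3, -1)), 1), -2) = Mul(Mul(Mul(-4, Rational(-1, 3)), 1), -2) = Mul(Mul(Rational(4, 3), 1), -2) = Mul(Rational(4, 3), -2) = Rational(-8, 3)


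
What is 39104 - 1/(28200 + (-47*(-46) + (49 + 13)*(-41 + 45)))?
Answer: 1196973439/30610 ≈ 39104.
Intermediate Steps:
39104 - 1/(28200 + (-47*(-46) + (49 + 13)*(-41 + 45))) = 39104 - 1/(28200 + (2162 + 62*4)) = 39104 - 1/(28200 + (2162 + 248)) = 39104 - 1/(28200 + 2410) = 39104 - 1/30610 = 1196973439/30610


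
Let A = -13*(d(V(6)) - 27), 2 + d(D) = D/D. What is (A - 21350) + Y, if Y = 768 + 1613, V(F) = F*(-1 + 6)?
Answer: -18605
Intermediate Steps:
V(F) = 5*F (V(F) = F*5 = 5*F)
d(D) = -1 (d(D) = -2 + D/D = -2 + 1 = -1)
Y = 2381
A = 364 (A = -13*(-1 - 27) = -13*(-28) = 364)
(A - 21350) + Y = (364 - 21350) + 2381 = -20986 + 2381 = -18605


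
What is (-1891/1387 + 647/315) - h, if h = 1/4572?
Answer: 51075749/73982580 ≈ 0.69038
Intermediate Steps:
h = 1/4572 ≈ 0.00021872
(-1891/1387 + 647/315) - h = (-1891/1387 + 647/315) - 1*1/4572 = (-1891*1/1387 + 647*(1/315)) - 1/4572 = (-1891/1387 + 647/315) - 1/4572 = 301724/436905 - 1/4572 = 51075749/73982580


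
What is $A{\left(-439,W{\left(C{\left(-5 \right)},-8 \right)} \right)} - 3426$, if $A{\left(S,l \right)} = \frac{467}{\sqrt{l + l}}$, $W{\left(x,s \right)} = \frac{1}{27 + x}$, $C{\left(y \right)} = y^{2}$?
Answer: $-3426 + 467 \sqrt{26} \approx -1044.8$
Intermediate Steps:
$A{\left(S,l \right)} = \frac{467 \sqrt{2}}{2 \sqrt{l}}$ ($A{\left(S,l \right)} = \frac{467}{\sqrt{2 l}} = \frac{467}{\sqrt{2} \sqrt{l}} = 467 \frac{\sqrt{2}}{2 \sqrt{l}} = \frac{467 \sqrt{2}}{2 \sqrt{l}}$)
$A{\left(-439,W{\left(C{\left(-5 \right)},-8 \right)} \right)} - 3426 = \frac{467 \sqrt{2}}{2 \frac{1}{\sqrt{27 + \left(-5\right)^{2}}}} - 3426 = \frac{467 \sqrt{2}}{2 \frac{1}{\sqrt{27 + 25}}} - 3426 = \frac{467 \sqrt{2}}{2 \frac{\sqrt{13}}{26}} - 3426 = \frac{467 \sqrt{2} \frac{1}{\sqrt{\frac{1}{52}}}}{2} - 3426 = \frac{467 \sqrt{2} \cdot 2 \sqrt{13}}{2} - 3426 = 467 \sqrt{26} - 3426 = -3426 + 467 \sqrt{26}$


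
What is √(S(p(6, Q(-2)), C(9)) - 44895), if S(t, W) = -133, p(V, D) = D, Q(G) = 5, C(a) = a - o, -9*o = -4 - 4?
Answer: 2*I*√11257 ≈ 212.2*I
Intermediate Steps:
o = 8/9 (o = -(-4 - 4)/9 = -⅑*(-8) = 8/9 ≈ 0.88889)
C(a) = -8/9 + a (C(a) = a - 1*8/9 = a - 8/9 = -8/9 + a)
√(S(p(6, Q(-2)), C(9)) - 44895) = √(-133 - 44895) = √(-45028) = 2*I*√11257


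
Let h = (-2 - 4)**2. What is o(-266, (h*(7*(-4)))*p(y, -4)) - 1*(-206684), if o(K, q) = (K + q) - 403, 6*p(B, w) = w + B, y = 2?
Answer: 206351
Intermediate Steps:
h = 36 (h = (-6)**2 = 36)
p(B, w) = B/6 + w/6 (p(B, w) = (w + B)/6 = (B + w)/6 = B/6 + w/6)
o(K, q) = -403 + K + q
o(-266, (h*(7*(-4)))*p(y, -4)) - 1*(-206684) = (-403 - 266 + (36*(7*(-4)))*((1/6)*2 + (1/6)*(-4))) - 1*(-206684) = (-403 - 266 + (36*(-28))*(1/3 - 2/3)) + 206684 = (-403 - 266 - 1008*(-1/3)) + 206684 = (-403 - 266 + 336) + 206684 = -333 + 206684 = 206351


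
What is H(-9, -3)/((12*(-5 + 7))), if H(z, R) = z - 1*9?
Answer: -3/4 ≈ -0.75000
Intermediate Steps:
H(z, R) = -9 + z (H(z, R) = z - 9 = -9 + z)
H(-9, -3)/((12*(-5 + 7))) = (-9 - 9)/((12*(-5 + 7))) = -18/(12*2) = -18/24 = -18*1/24 = -3/4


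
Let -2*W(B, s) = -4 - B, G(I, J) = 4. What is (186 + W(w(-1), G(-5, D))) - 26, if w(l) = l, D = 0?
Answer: 323/2 ≈ 161.50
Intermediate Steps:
W(B, s) = 2 + B/2 (W(B, s) = -(-4 - B)/2 = 2 + B/2)
(186 + W(w(-1), G(-5, D))) - 26 = (186 + (2 + (½)*(-1))) - 26 = (186 + (2 - ½)) - 26 = (186 + 3/2) - 26 = 375/2 - 26 = 323/2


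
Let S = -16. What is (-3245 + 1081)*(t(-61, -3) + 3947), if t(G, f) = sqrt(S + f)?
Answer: -8541308 - 2164*I*sqrt(19) ≈ -8.5413e+6 - 9432.7*I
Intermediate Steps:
t(G, f) = sqrt(-16 + f)
(-3245 + 1081)*(t(-61, -3) + 3947) = (-3245 + 1081)*(sqrt(-16 - 3) + 3947) = -2164*(sqrt(-19) + 3947) = -2164*(I*sqrt(19) + 3947) = -2164*(3947 + I*sqrt(19)) = -8541308 - 2164*I*sqrt(19)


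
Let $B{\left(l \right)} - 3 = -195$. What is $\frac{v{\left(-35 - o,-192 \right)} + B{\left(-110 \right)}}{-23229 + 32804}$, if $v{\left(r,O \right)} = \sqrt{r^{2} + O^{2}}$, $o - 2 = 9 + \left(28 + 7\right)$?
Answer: $- \frac{192}{9575} + \frac{3 \sqrt{193}}{1915} \approx 0.0017114$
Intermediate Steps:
$B{\left(l \right)} = -192$ ($B{\left(l \right)} = 3 - 195 = -192$)
$o = 46$ ($o = 2 + \left(9 + \left(28 + 7\right)\right) = 2 + \left(9 + 35\right) = 2 + 44 = 46$)
$v{\left(r,O \right)} = \sqrt{O^{2} + r^{2}}$
$\frac{v{\left(-35 - o,-192 \right)} + B{\left(-110 \right)}}{-23229 + 32804} = \frac{\sqrt{\left(-192\right)^{2} + \left(-35 - 46\right)^{2}} - 192}{-23229 + 32804} = \frac{\sqrt{36864 + \left(-35 - 46\right)^{2}} - 192}{9575} = \left(\sqrt{36864 + \left(-81\right)^{2}} - 192\right) \frac{1}{9575} = \left(\sqrt{36864 + 6561} - 192\right) \frac{1}{9575} = \left(\sqrt{43425} - 192\right) \frac{1}{9575} = \left(15 \sqrt{193} - 192\right) \frac{1}{9575} = \left(-192 + 15 \sqrt{193}\right) \frac{1}{9575} = - \frac{192}{9575} + \frac{3 \sqrt{193}}{1915}$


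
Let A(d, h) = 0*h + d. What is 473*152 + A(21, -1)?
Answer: 71917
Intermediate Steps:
A(d, h) = d (A(d, h) = 0 + d = d)
473*152 + A(21, -1) = 473*152 + 21 = 71896 + 21 = 71917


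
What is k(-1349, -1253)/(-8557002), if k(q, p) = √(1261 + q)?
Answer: -I*√22/4278501 ≈ -1.0963e-6*I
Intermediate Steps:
k(-1349, -1253)/(-8557002) = √(1261 - 1349)/(-8557002) = √(-88)*(-1/8557002) = (2*I*√22)*(-1/8557002) = -I*√22/4278501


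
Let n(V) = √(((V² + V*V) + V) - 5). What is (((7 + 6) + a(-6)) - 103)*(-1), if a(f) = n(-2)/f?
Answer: 541/6 ≈ 90.167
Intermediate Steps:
n(V) = √(-5 + V + 2*V²) (n(V) = √(((V² + V²) + V) - 5) = √((2*V² + V) - 5) = √((V + 2*V²) - 5) = √(-5 + V + 2*V²))
a(f) = 1/f (a(f) = √(-5 - 2 + 2*(-2)²)/f = √(-5 - 2 + 2*4)/f = √(-5 - 2 + 8)/f = √1/f = 1/f)
(((7 + 6) + a(-6)) - 103)*(-1) = (((7 + 6) + 1/(-6)) - 103)*(-1) = ((13 - ⅙) - 103)*(-1) = (77/6 - 103)*(-1) = -541/6*(-1) = 541/6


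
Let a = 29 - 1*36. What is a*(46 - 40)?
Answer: -42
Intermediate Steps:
a = -7 (a = 29 - 36 = -7)
a*(46 - 40) = -7*(46 - 40) = -7*6 = -42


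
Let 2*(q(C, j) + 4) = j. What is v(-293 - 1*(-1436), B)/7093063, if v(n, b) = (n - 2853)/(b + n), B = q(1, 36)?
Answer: -1710/8206673891 ≈ -2.0837e-7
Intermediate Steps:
q(C, j) = -4 + j/2
B = 14 (B = -4 + (1/2)*36 = -4 + 18 = 14)
v(n, b) = (-2853 + n)/(b + n)
v(-293 - 1*(-1436), B)/7093063 = ((-2853 + (-293 - 1*(-1436)))/(14 + (-293 - 1*(-1436))))/7093063 = ((-2853 + (-293 + 1436))/(14 + (-293 + 1436)))*(1/7093063) = ((-2853 + 1143)/(14 + 1143))*(1/7093063) = (-1710/1157)*(1/7093063) = ((1/1157)*(-1710))*(1/7093063) = -1710/1157*1/7093063 = -1710/8206673891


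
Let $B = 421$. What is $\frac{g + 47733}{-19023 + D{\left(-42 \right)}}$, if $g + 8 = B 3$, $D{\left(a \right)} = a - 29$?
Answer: $- \frac{24494}{9547} \approx -2.5656$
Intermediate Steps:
$D{\left(a \right)} = -29 + a$
$g = 1255$ ($g = -8 + 421 \cdot 3 = -8 + 1263 = 1255$)
$\frac{g + 47733}{-19023 + D{\left(-42 \right)}} = \frac{1255 + 47733}{-19023 - 71} = \frac{48988}{-19023 - 71} = \frac{48988}{-19094} = 48988 \left(- \frac{1}{19094}\right) = - \frac{24494}{9547}$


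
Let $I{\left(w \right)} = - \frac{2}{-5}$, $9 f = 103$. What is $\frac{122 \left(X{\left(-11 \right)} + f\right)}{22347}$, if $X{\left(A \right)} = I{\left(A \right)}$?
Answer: $\frac{5002}{77355} \approx 0.064663$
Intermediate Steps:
$f = \frac{103}{9}$ ($f = \frac{1}{9} \cdot 103 = \frac{103}{9} \approx 11.444$)
$I{\left(w \right)} = \frac{2}{5}$ ($I{\left(w \right)} = \left(-2\right) \left(- \frac{1}{5}\right) = \frac{2}{5}$)
$X{\left(A \right)} = \frac{2}{5}$
$\frac{122 \left(X{\left(-11 \right)} + f\right)}{22347} = \frac{122 \left(\frac{2}{5} + \frac{103}{9}\right)}{22347} = 122 \cdot \frac{533}{45} \cdot \frac{1}{22347} = \frac{65026}{45} \cdot \frac{1}{22347} = \frac{5002}{77355}$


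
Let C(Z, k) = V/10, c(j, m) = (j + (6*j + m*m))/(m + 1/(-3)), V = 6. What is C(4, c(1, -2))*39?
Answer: 117/5 ≈ 23.400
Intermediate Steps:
c(j, m) = (m² + 7*j)/(-⅓ + m) (c(j, m) = (j + (6*j + m²))/(m - ⅓) = (j + (m² + 6*j))/(-⅓ + m) = (m² + 7*j)/(-⅓ + m))
C(Z, k) = ⅗ (C(Z, k) = 6/10 = 6*(⅒) = ⅗)
C(4, c(1, -2))*39 = (⅗)*39 = 117/5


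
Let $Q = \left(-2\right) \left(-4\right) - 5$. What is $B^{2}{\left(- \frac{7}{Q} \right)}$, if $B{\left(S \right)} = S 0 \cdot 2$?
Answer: $0$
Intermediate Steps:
$Q = 3$ ($Q = 8 - 5 = 3$)
$B{\left(S \right)} = 0$ ($B{\left(S \right)} = 0 \cdot 2 = 0$)
$B^{2}{\left(- \frac{7}{Q} \right)} = 0^{2} = 0$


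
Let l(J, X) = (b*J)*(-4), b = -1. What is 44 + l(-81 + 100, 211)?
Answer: 120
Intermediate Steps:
l(J, X) = 4*J (l(J, X) = -J*(-4) = 4*J)
44 + l(-81 + 100, 211) = 44 + 4*(-81 + 100) = 44 + 4*19 = 44 + 76 = 120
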